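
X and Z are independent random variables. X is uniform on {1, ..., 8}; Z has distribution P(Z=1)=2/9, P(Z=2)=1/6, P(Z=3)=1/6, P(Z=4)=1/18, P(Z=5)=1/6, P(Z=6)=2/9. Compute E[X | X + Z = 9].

50/9

P(X + Z = 9) = 1/8.
Summing X·P(x,y) over outcomes with X + Z = 9 gives 25/36.
E[X | X + Z = 9] = (25/36) / (1/8) = 50/9.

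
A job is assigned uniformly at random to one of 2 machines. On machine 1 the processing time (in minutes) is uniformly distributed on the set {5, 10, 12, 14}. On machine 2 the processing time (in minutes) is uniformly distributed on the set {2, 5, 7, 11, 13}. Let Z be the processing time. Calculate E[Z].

357/40

E[Z | machine 1] = (5+10+12+14)/4 = 41/4.
E[Z | machine 2] = (2+5+7+11+13)/5 = 38/5.
By the law of total expectation,
E[Z] = (1/2)·(41/4) + (1/2)·(38/5) = 357/40.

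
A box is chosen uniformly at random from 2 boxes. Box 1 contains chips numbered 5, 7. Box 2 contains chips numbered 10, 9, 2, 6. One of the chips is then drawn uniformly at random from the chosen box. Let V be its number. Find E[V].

51/8

E[V | box 1] = (5+7)/2 = 6.
E[V | box 2] = (10+9+2+6)/4 = 27/4.
By the law of total expectation,
E[V] = (1/2)·(6) + (1/2)·(27/4) = 51/8.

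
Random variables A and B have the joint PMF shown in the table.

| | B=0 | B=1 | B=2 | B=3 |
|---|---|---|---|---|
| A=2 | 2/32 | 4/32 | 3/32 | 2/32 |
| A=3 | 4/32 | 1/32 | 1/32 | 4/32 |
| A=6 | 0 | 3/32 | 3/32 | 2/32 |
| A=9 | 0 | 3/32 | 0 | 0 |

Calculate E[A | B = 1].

56/11

P(B = 1) = 11/32.
Σ A·P over the event = 2·(4/32) + 3·(1/32) + 6·(3/32) + 9·(3/32) = 7/4.
E[A | B = 1] = (7/4) / (11/32) = 56/11.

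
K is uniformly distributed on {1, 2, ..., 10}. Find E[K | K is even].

6

Given K is even, K is equally likely to be any of {2, 4, 6, 8, 10}.
E[K | K is even] = (2 + 4 + 6 + 8 + 10) / 5 = 6.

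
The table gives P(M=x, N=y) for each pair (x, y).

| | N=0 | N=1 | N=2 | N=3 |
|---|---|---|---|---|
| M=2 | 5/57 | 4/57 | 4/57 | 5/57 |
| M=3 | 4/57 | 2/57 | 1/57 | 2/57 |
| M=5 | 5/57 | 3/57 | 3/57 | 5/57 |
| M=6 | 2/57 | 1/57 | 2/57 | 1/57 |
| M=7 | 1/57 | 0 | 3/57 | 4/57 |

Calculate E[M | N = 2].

59/13

P(N = 2) = 13/57.
Σ M·P over the event = 2·(4/57) + 3·(1/57) + 5·(3/57) + 6·(2/57) + 7·(3/57) = 59/57.
E[M | N = 2] = (59/57) / (13/57) = 59/13.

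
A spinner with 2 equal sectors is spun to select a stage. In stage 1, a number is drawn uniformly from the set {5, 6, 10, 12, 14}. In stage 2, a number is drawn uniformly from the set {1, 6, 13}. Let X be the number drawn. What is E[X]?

E[X | stage 1] = (5+6+10+12+14)/5 = 47/5.
E[X | stage 2] = (1+6+13)/3 = 20/3.
E[X] = (1/2)·(47/5) + (1/2)·(20/3) = 241/30.

241/30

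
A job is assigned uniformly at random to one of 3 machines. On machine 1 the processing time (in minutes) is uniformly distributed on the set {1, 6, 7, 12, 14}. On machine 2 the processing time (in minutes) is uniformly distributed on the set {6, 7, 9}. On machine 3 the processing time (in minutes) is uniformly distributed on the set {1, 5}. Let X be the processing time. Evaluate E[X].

E[X | machine 1] = (1+6+7+12+14)/5 = 8.
E[X | machine 2] = (6+7+9)/3 = 22/3.
E[X | machine 3] = (1+5)/2 = 3.
E[X] = (1/3)·(8) + (1/3)·(22/3) + (1/3)·(3) = 55/9.

55/9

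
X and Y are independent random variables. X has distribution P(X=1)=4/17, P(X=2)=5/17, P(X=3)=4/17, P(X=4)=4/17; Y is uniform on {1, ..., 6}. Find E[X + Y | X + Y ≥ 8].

216/25

P(X + Y ≥ 8) = 25/102.
Summing (X+Y)·P(x,y) over outcomes with X + Y ≥ 8 gives 36/17.
E[X + Y | X + Y ≥ 8] = (36/17) / (25/102) = 216/25.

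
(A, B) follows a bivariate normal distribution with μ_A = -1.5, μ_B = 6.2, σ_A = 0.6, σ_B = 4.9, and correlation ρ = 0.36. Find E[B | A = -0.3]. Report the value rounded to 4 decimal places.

9.7280

For a bivariate normal, E[B | A=x] = μ_B + ρ·(σ_B/σ_A)·(x − μ_A).
E[B | A=-0.3] = 6.2 + (0.36)·(4.9/0.6)·(-0.3 − (-1.5)) = 6.2 + (2.94)·(1.2) = 9.7280.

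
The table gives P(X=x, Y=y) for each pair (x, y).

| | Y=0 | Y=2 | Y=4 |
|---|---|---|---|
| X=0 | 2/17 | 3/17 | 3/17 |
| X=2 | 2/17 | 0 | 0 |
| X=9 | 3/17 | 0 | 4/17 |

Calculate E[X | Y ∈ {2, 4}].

P(Y ∈ {2, 4}) = 10/17.
Σ X·P over the event = 0·(3/17) + 0·(3/17) + 9·(4/17) = 36/17.
E[X | Y ∈ {2, 4}] = (36/17) / (10/17) = 18/5.

18/5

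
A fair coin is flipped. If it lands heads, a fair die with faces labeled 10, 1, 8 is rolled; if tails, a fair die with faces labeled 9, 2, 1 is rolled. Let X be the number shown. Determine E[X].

31/6

E[X | heads] = (10+1+8)/3 = 19/3.
E[X | tails] = (9+2+1)/3 = 4.
By the law of total expectation,
E[X] = (1/2)·(19/3) + (1/2)·(4) = 31/6.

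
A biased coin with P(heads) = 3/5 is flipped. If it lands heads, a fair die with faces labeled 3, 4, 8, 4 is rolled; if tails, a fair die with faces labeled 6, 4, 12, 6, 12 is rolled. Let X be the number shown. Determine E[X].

121/20

E[X | heads] = (3+4+8+4)/4 = 19/4.
E[X | tails] = (6+4+12+6+12)/5 = 8.
E[X] = (3/5)·(19/4) + (2/5)·(8) = 121/20.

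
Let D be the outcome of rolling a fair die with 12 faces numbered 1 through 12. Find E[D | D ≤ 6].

7/2

Given D ≤ 6, D is equally likely to be any of {1, 2, 3, 4, 5, 6}.
E[D | D ≤ 6] = (1 + 2 + 3 + 4 + 5 + 6) / 6 = 7/2.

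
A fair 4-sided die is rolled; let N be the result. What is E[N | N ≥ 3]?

Given N ≥ 3, N is equally likely to be any of {3, 4}.
E[N | N ≥ 3] = (3 + 4) / 2 = 7/2.

7/2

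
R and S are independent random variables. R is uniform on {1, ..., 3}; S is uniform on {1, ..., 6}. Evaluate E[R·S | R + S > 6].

73/6

Outcomes with R + S > 6: (1,6), (2,5), (2,6), (3,4), (3,5), (3,6), each with probability 1/18.
E[R·S | R + S > 6] = (6 + 10 + 12 + 12 + 15 + 18) / 6 = 73/6.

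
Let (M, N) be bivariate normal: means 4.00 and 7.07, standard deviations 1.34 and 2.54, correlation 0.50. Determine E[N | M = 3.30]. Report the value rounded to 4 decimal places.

The regression of N on M has slope ρ·σ_N/σ_M and passes through (μ_M, μ_N).
E[N | M=3.30] = 7.07 + (0.50)·(2.54/1.34)·(3.30 − (4.00)) = 7.07 + (0.94776)·(-0.7) = 6.4066.

6.4066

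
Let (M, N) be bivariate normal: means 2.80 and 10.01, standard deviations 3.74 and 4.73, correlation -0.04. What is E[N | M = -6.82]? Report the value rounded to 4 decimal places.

For a bivariate normal, E[N | M=x] = μ_N + ρ·(σ_N/σ_M)·(x − μ_M).
E[N | M=-6.82] = 10.01 + (-0.04)·(4.73/3.74)·(-6.82 − (2.80)) = 10.01 + (-0.050588)·(-9.62) = 10.4967.

10.4967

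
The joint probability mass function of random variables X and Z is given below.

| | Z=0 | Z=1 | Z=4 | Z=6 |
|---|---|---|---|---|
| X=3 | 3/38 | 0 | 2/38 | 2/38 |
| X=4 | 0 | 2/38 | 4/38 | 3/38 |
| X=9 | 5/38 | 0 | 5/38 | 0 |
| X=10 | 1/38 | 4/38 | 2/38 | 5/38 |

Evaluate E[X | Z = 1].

P(Z = 1) = 3/19.
Σ X·P over the event = 4·(2/38) + 10·(4/38) = 24/19.
E[X | Z = 1] = (24/19) / (3/19) = 8.

8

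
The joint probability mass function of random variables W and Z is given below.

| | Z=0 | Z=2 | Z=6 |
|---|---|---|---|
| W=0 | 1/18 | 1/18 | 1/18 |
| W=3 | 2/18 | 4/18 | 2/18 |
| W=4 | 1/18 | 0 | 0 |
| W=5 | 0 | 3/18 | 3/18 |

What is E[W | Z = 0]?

P(Z = 0) = 2/9.
Σ W·P over the event = 0·(1/18) + 3·(2/18) + 4·(1/18) = 5/9.
E[W | Z = 0] = (5/9) / (2/9) = 5/2.

5/2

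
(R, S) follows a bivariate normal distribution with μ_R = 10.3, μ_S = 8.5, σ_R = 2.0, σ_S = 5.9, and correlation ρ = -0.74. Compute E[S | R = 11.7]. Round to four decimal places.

The regression of S on R has slope ρ·σ_S/σ_R and passes through (μ_R, μ_S).
E[S | R=11.7] = 8.5 + (-0.74)·(5.9/2.0)·(11.7 − (10.3)) = 8.5 + (-2.183)·(1.4) = 5.4438.

5.4438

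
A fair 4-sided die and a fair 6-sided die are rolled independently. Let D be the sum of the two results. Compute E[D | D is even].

6

P(D is even) = 1/2.
Σ over the event: 2·1/24 + 4·1/8 + 6·1/6 + 8·1/8 + 10·1/24 = 3.
E[D | D is even] = (3) / (1/2) = 6.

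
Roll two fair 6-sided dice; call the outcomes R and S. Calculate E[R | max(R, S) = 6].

P(max(R, S) = 6) = 11/36.
Summing R·P(x,y) over outcomes with max(R, S) = 6 gives 17/12.
E[R | max(R, S) = 6] = (17/12) / (11/36) = 51/11.

51/11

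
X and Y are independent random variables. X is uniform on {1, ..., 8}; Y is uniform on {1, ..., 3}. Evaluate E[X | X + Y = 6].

4

Outcomes with X + Y = 6: (3,3), (4,2), (5,1), each with probability 1/24.
E[X | X + Y = 6] = (3 + 4 + 5) / 3 = 4.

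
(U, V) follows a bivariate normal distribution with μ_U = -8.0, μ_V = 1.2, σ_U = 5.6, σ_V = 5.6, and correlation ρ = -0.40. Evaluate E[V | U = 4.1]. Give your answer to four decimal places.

-3.6400

For a bivariate normal, E[V | U=x] = μ_V + ρ·(σ_V/σ_U)·(x − μ_U).
E[V | U=4.1] = 1.2 + (-0.40)·(5.6/5.6)·(4.1 − (-8.0)) = 1.2 + (-0.4)·(12.1) = -3.6400.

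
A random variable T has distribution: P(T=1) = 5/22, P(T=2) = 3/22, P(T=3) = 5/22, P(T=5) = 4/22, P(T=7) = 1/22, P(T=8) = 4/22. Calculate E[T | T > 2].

P(T > 2) = 7/11.
Σ over the event: 3·5/22 + 5·2/11 + 7·1/22 + 8·2/11 = 37/11.
E[T | T > 2] = (37/11) / (7/11) = 37/7.

37/7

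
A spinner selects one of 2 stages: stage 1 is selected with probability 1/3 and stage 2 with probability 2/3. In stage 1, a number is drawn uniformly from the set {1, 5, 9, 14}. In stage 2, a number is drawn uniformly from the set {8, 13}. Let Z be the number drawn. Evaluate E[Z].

113/12

E[Z | stage 1] = (1+5+9+14)/4 = 29/4.
E[Z | stage 2] = (8+13)/2 = 21/2.
E[Z] = (1/3)·(29/4) + (2/3)·(21/2) = 113/12.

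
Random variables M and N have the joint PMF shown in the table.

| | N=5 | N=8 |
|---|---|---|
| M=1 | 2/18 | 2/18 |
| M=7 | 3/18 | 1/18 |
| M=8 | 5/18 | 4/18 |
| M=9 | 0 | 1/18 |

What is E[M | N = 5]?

P(N = 5) = 5/9.
Σ M·P over the event = 1·(2/18) + 7·(3/18) + 8·(5/18) = 7/2.
E[M | N = 5] = (7/2) / (5/9) = 63/10.

63/10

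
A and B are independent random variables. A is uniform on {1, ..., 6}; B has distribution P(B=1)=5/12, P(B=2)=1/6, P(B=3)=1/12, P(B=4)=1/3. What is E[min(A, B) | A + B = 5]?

5/4

P(A + B = 5) = 1/6.
Summing min(A,B)·P(x,y) over outcomes with A + B = 5 gives 5/24.
E[min(A, B) | A + B = 5] = (5/24) / (1/6) = 5/4.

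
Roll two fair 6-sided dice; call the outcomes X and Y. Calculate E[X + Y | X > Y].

P(X > Y) = 5/12.
Summing (X+Y)·P(x,y) over outcomes with X > Y gives 35/12.
E[X + Y | X > Y] = (35/12) / (5/12) = 7.

7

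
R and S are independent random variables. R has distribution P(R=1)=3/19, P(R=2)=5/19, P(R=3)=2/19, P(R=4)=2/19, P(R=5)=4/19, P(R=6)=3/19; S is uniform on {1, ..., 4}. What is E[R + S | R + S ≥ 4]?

84/13

P(R + S ≥ 4) = 65/76.
Summing (R+S)·P(x,y) over outcomes with R + S ≥ 4 gives 105/19.
E[R + S | R + S ≥ 4] = (105/19) / (65/76) = 84/13.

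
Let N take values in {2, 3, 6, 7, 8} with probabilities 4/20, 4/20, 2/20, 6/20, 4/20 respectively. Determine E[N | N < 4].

P(N < 4) = 2/5.
Σ over the event: 2·1/5 + 3·1/5 = 1.
E[N | N < 4] = (1) / (2/5) = 5/2.

5/2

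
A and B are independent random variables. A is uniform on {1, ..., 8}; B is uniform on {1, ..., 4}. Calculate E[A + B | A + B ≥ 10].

Outcomes with A + B ≥ 10: (6,4), (7,3), (7,4), (8,2), (8,3), (8,4), each with probability 1/32.
E[A + B | A + B ≥ 10] = (10 + 10 + 11 + 10 + 11 + 12) / 6 = 32/3.

32/3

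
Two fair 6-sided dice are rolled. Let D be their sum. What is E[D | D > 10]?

34/3

P(D > 10) = 1/12.
Σ over the event: 11·1/18 + 12·1/36 = 17/18.
E[D | D > 10] = (17/18) / (1/12) = 34/3.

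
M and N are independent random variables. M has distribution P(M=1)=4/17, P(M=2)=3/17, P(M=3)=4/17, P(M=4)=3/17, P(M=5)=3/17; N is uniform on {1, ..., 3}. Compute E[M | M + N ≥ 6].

81/19

P(M + N ≥ 6) = 19/51.
Summing M·P(x,y) over outcomes with M + N ≥ 6 gives 27/17.
E[M | M + N ≥ 6] = (27/17) / (19/51) = 81/19.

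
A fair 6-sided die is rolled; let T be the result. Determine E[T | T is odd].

3

Given T is odd, T is equally likely to be any of {1, 3, 5}.
E[T | T is odd] = (1 + 3 + 5) / 3 = 3.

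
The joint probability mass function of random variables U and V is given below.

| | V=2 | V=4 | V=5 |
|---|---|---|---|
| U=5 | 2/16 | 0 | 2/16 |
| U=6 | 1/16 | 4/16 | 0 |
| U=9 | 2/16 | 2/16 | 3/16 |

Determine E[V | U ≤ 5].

7/2

P(U ≤ 5) = 1/4.
Σ V·P over the event = 2·(2/16) + 5·(2/16) = 7/8.
E[V | U ≤ 5] = (7/8) / (1/4) = 7/2.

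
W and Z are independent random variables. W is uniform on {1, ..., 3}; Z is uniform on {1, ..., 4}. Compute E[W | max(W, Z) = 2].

P(max(W, Z) = 2) = 1/4.
Summing W·P(x,y) over outcomes with max(W, Z) = 2 gives 5/12.
E[W | max(W, Z) = 2] = (5/12) / (1/4) = 5/3.

5/3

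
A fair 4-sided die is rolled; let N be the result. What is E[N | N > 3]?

4

Given N > 3, N is equally likely to be any of {4}.
E[N | N > 3] = (4) / 1 = 4.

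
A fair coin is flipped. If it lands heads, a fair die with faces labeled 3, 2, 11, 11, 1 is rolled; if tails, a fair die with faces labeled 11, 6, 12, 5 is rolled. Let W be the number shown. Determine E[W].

141/20

E[W | heads] = (3+2+11+11+1)/5 = 28/5.
E[W | tails] = (11+6+12+5)/4 = 17/2.
By the law of total expectation,
E[W] = (1/2)·(28/5) + (1/2)·(17/2) = 141/20.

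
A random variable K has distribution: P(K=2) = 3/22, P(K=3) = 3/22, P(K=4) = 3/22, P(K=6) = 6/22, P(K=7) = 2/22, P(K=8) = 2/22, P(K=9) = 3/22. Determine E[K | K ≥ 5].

93/13

P(K ≥ 5) = 13/22.
Σ over the event: 6·3/11 + 7·1/11 + 8·1/11 + 9·3/22 = 93/22.
E[K | K ≥ 5] = (93/22) / (13/22) = 93/13.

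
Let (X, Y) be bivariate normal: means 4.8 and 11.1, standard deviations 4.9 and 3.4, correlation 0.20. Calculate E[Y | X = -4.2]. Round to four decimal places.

9.8510

E[Y | X=x] = μ_Y + ρ(σ_Y/σ_X)(x − μ_X) for jointly normal variables.
E[Y | X=-4.2] = 11.1 + (0.20)·(3.4/4.9)·(-4.2 − (4.8)) = 11.1 + (0.13878)·(-9) = 9.8510.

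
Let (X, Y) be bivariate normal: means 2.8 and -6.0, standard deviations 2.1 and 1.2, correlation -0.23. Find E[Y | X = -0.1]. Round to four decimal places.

-5.6189

For a bivariate normal, E[Y | X=x] = μ_Y + ρ·(σ_Y/σ_X)·(x − μ_X).
E[Y | X=-0.1] = -6.0 + (-0.23)·(1.2/2.1)·(-0.1 − (2.8)) = -6.0 + (-0.13143)·(-2.9) = -5.6189.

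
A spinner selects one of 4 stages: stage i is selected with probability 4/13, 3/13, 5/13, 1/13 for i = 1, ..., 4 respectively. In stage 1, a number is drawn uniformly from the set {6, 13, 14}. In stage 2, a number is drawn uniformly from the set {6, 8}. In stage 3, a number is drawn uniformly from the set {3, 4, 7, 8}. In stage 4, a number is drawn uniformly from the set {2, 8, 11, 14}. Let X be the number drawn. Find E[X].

405/52

E[X | stage 1] = (6+13+14)/3 = 11.
E[X | stage 2] = (6+8)/2 = 7.
E[X | stage 3] = (3+4+7+8)/4 = 11/2.
E[X | stage 4] = (2+8+11+14)/4 = 35/4.
E[X] = (4/13)·(11) + (3/13)·(7) + (5/13)·(11/2) + (1/13)·(35/4) = 405/52.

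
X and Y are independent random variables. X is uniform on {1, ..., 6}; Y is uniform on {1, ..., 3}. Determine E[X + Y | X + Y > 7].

Outcomes with X + Y > 7: (5,3), (6,2), (6,3), each with probability 1/18.
E[X + Y | X + Y > 7] = (8 + 8 + 9) / 3 = 25/3.

25/3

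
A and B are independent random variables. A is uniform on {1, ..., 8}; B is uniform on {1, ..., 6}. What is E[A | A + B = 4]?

2

Outcomes with A + B = 4: (1,3), (2,2), (3,1), each with probability 1/48.
E[A | A + B = 4] = (1 + 2 + 3) / 3 = 2.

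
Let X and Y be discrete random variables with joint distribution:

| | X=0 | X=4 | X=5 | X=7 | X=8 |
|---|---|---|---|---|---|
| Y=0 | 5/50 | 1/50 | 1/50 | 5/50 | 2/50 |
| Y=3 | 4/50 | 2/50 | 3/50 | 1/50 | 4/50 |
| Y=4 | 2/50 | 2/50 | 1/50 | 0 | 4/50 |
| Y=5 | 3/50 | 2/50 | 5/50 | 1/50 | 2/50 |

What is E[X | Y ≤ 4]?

P(Y ≤ 4) = 37/50.
Summing X·P(X=x,Y=y) over the conditioning event gives 167/50.
E[X | Y ≤ 4] = (167/50) / (37/50) = 167/37.

167/37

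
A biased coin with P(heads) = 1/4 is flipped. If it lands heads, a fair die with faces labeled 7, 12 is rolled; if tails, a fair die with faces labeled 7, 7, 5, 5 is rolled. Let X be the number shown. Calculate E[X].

55/8

E[X | heads] = (7+12)/2 = 19/2.
E[X | tails] = (7+7+5+5)/4 = 6.
By the law of total expectation,
E[X] = (1/4)·(19/2) + (3/4)·(6) = 55/8.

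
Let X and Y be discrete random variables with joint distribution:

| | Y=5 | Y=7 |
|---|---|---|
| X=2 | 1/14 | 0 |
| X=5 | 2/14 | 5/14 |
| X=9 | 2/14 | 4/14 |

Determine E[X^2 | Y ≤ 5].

216/5

P(Y ≤ 5) = 5/14.
Σ X^2·P over the event = 4·(1/14) + 25·(2/14) + 81·(2/14) = 108/7.
E[X^2 | Y ≤ 5] = (108/7) / (5/14) = 216/5.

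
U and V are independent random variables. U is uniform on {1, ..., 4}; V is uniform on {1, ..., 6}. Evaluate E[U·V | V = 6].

P(V = 6) = 1/6.
Summing UV·P(x,y) over outcomes with V = 6 gives 5/2.
E[U·V | V = 6] = (5/2) / (1/6) = 15.

15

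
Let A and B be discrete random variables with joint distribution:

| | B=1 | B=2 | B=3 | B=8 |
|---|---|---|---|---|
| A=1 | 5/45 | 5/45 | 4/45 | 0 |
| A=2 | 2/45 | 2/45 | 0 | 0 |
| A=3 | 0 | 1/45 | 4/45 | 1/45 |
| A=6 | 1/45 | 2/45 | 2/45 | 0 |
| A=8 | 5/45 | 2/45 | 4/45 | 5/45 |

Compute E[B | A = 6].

P(A = 6) = 1/9.
Σ B·P over the event = 1·(1/45) + 2·(2/45) + 3·(2/45) = 11/45.
E[B | A = 6] = (11/45) / (1/9) = 11/5.

11/5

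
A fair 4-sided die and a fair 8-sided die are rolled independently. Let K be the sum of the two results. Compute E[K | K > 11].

12

P(K > 11) = 1/32.
Σ over the event: 12·1/32 = 3/8.
E[K | K > 11] = (3/8) / (1/32) = 12.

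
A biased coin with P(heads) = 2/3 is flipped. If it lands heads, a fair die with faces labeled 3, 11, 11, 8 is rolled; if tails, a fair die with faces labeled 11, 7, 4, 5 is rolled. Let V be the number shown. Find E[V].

31/4

E[V | heads] = (3+11+11+8)/4 = 33/4.
E[V | tails] = (11+7+4+5)/4 = 27/4.
E[V] = (2/3)·(33/4) + (1/3)·(27/4) = 31/4.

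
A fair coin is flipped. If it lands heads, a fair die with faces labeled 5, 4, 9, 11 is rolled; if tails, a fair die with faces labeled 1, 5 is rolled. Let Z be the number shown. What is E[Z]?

E[Z | heads] = (5+4+9+11)/4 = 29/4.
E[Z | tails] = (1+5)/2 = 3.
By the law of total expectation,
E[Z] = (1/2)·(29/4) + (1/2)·(3) = 41/8.

41/8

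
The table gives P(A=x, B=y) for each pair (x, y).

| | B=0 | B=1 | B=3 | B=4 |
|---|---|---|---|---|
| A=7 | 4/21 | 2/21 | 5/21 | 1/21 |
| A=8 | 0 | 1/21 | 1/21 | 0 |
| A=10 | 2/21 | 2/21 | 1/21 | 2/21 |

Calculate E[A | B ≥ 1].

P(B ≥ 1) = 5/7.
Σ A·P over the event = 7·(2/21) + 7·(5/21) + 7·(1/21) + 8·(1/21) + 8·(1/21) + 10·(2/21) + 10·(1/21) + 10·(2/21) = 122/21.
E[A | B ≥ 1] = (122/21) / (5/7) = 122/15.

122/15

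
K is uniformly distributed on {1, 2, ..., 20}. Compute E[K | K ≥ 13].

Given K ≥ 13, K is equally likely to be any of {13, 14, 15, 16, 17, 18, 19, 20}.
E[K | K ≥ 13] = (13 + 14 + 15 + 16 + 17 + 18 + 19 + 20) / 8 = 33/2.

33/2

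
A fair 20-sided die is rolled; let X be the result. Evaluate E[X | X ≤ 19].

P(X ≤ 19) = 19/20.
E[X | X ≤ 19] = (19/2) / (19/20) = 10.

10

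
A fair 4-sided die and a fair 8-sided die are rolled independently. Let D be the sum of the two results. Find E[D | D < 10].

80/13

P(D < 10) = 13/16.
Σ over the event: 2·1/32 + 3·1/16 + 4·3/32 + 5·1/8 + 6·1/8 + 7·1/8 + 8·1/8 + 9·1/8 = 5.
E[D | D < 10] = (5) / (13/16) = 80/13.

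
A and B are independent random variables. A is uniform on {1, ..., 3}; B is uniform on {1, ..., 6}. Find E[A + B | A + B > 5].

64/9

P(A + B > 5) = 1/2.
Summing (A+B)·P(x,y) over outcomes with A + B > 5 gives 32/9.
E[A + B | A + B > 5] = (32/9) / (1/2) = 64/9.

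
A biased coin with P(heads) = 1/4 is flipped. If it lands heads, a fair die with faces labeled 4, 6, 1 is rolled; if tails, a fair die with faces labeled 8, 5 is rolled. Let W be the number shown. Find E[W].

E[W | heads] = (4+6+1)/3 = 11/3.
E[W | tails] = (8+5)/2 = 13/2.
E[W] = (1/4)·(11/3) + (3/4)·(13/2) = 139/24.

139/24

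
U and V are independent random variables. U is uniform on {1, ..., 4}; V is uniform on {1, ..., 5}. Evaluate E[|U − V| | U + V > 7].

1

Outcomes with U + V > 7: (3,5), (4,4), (4,5), each with probability 1/20.
E[|U − V| | U + V > 7] = (2 + 0 + 1) / 3 = 1.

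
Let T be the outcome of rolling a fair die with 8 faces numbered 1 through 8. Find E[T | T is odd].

Given T is odd, T is equally likely to be any of {1, 3, 5, 7}.
E[T | T is odd] = (1 + 3 + 5 + 7) / 4 = 4.

4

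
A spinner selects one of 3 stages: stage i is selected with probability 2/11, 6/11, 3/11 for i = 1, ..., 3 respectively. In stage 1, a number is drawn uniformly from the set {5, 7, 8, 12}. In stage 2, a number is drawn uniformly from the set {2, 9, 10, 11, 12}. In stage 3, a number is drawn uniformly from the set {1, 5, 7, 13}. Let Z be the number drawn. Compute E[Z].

E[Z | stage 1] = (5+7+8+12)/4 = 8.
E[Z | stage 2] = (2+9+10+11+12)/5 = 44/5.
E[Z | stage 3] = (1+5+7+13)/4 = 13/2.
E[Z] = (2/11)·(8) + (6/11)·(44/5) + (3/11)·(13/2) = 883/110.

883/110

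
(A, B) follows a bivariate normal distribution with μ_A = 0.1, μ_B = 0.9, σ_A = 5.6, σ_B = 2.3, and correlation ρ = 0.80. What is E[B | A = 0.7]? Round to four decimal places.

1.0971

For a bivariate normal, E[B | A=x] = μ_B + ρ·(σ_B/σ_A)·(x − μ_A).
E[B | A=0.7] = 0.9 + (0.80)·(2.3/5.6)·(0.7 − (0.1)) = 0.9 + (0.32857)·(0.6) = 1.0971.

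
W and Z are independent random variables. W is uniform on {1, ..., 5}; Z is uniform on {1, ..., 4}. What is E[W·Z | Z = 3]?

P(Z = 3) = 1/4.
Summing WZ·P(x,y) over outcomes with Z = 3 gives 9/4.
E[W·Z | Z = 3] = (9/4) / (1/4) = 9.

9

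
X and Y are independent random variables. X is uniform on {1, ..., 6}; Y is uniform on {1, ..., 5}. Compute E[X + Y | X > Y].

P(X > Y) = 1/2.
Summing (X+Y)·P(x,y) over outcomes with X > Y gives 7/2.
E[X + Y | X > Y] = (7/2) / (1/2) = 7.

7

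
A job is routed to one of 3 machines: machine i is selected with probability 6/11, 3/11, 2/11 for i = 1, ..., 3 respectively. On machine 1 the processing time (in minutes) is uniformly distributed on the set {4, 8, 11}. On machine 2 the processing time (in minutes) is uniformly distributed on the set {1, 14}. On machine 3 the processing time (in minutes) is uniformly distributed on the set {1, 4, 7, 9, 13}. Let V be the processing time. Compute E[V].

E[V | machine 1] = (4+8+11)/3 = 23/3.
E[V | machine 2] = (1+14)/2 = 15/2.
E[V | machine 3] = (1+4+7+9+13)/5 = 34/5.
E[V] = (6/11)·(23/3) + (3/11)·(15/2) + (2/11)·(34/5) = 821/110.

821/110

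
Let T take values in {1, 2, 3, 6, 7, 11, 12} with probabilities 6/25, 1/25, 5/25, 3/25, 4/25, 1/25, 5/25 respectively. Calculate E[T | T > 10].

P(T > 10) = 6/25.
Σ over the event: 11·1/25 + 12·1/5 = 71/25.
E[T | T > 10] = (71/25) / (6/25) = 71/6.

71/6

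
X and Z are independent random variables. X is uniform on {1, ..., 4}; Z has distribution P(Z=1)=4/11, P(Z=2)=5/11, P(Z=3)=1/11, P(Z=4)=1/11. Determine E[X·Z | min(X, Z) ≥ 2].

P(min(X, Z) ≥ 2) = 21/44.
Summing XZ·P(x,y) over outcomes with min(X, Z) ≥ 2 gives 153/44.
E[X·Z | min(X, Z) ≥ 2] = (153/44) / (21/44) = 51/7.

51/7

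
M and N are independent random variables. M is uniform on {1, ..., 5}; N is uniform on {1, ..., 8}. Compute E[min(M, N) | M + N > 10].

13/3

Outcomes with M + N > 10: (3,8), (4,7), (4,8), (5,6), (5,7), (5,8), each with probability 1/40.
E[min(M, N) | M + N > 10] = (3 + 4 + 4 + 5 + 5 + 5) / 6 = 13/3.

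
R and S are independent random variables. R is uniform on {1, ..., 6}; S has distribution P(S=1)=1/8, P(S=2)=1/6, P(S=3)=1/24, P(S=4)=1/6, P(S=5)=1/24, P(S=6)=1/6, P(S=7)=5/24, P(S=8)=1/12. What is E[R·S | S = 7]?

49/2

P(S = 7) = 5/24.
Summing RS·P(x,y) over outcomes with S = 7 gives 245/48.
E[R·S | S = 7] = (245/48) / (5/24) = 49/2.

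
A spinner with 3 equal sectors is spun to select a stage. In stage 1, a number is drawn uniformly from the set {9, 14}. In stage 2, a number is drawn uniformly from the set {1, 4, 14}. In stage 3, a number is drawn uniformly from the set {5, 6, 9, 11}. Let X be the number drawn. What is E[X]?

E[X | stage 1] = (9+14)/2 = 23/2.
E[X | stage 2] = (1+4+14)/3 = 19/3.
E[X | stage 3] = (5+6+9+11)/4 = 31/4.
E[X] = (1/3)·(23/2) + (1/3)·(19/3) + (1/3)·(31/4) = 307/36.

307/36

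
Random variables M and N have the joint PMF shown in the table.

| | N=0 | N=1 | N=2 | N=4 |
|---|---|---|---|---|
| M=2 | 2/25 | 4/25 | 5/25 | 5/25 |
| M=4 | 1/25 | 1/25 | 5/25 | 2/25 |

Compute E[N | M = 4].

P(M = 4) = 9/25.
Σ N·P over the event = 0·(1/25) + 1·(1/25) + 2·(5/25) + 4·(2/25) = 19/25.
E[N | M = 4] = (19/25) / (9/25) = 19/9.

19/9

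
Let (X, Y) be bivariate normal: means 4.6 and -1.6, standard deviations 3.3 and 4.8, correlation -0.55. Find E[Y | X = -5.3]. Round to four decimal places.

6.3200

The regression of Y on X has slope ρ·σ_Y/σ_X and passes through (μ_X, μ_Y).
E[Y | X=-5.3] = -1.6 + (-0.55)·(4.8/3.3)·(-5.3 − (4.6)) = -1.6 + (-0.8)·(-9.9) = 6.3200.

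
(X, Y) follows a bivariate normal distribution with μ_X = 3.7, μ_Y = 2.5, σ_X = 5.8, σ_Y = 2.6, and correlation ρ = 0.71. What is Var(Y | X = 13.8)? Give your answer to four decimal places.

3.3523

For a bivariate normal, Var(Y | X=x) = σ_Y²(1 − ρ²).
Var(Y | X=13.8) = (2.6)²·(1 − (0.71)²) = 6.76·0.4959 = 3.3523.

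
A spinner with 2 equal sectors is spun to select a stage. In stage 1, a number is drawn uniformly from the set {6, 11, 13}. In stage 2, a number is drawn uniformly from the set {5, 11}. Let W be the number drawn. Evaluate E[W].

E[W | stage 1] = (6+11+13)/3 = 10.
E[W | stage 2] = (5+11)/2 = 8.
By the law of total expectation,
E[W] = (1/2)·(10) + (1/2)·(8) = 9.

9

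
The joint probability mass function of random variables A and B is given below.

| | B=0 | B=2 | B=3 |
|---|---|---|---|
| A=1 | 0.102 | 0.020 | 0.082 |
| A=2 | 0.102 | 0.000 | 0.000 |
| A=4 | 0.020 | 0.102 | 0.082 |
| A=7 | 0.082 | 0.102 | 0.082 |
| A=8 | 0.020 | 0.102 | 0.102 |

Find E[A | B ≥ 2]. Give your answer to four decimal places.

P(B ≥ 2) = 0.674.
Σ A·P over the event = 1·(0.020) + 1·(0.082) + 4·(0.102) + 4·(0.082) + 7·(0.102) + 7·(0.082) + 8·(0.102) + 8·(0.102) = 3.758.
E[A | B ≥ 2] = (3.758) / (0.674) = 5.5757.

5.5757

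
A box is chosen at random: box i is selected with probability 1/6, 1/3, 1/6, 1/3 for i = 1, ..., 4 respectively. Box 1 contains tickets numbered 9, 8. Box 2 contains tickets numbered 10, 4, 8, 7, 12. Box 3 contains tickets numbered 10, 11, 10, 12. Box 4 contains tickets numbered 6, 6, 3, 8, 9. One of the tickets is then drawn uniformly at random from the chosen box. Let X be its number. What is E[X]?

323/40

E[X | box 1] = (9+8)/2 = 17/2.
E[X | box 2] = (10+4+8+7+12)/5 = 41/5.
E[X | box 3] = (10+11+10+12)/4 = 43/4.
E[X | box 4] = (6+6+3+8+9)/5 = 32/5.
By the law of total expectation,
E[X] = (1/6)·(17/2) + (1/3)·(41/5) + (1/6)·(43/4) + (1/3)·(32/5) = 323/40.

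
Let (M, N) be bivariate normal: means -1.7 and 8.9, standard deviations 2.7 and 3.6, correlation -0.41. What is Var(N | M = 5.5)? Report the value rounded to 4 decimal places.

10.7814

The conditional variance in a bivariate normal is σ_N²(1 − ρ²), independent of x.
Var(N | M=5.5) = (3.6)²·(1 − (-0.41)²) = 12.96·0.8319 = 10.7814.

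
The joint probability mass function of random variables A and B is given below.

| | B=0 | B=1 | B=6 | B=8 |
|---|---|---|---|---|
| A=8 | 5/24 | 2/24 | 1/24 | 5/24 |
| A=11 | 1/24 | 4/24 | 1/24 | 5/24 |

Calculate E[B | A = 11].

P(A = 11) = 11/24.
Σ B·P over the event = 0·(1/24) + 1·(4/24) + 6·(1/24) + 8·(5/24) = 25/12.
E[B | A = 11] = (25/12) / (11/24) = 50/11.

50/11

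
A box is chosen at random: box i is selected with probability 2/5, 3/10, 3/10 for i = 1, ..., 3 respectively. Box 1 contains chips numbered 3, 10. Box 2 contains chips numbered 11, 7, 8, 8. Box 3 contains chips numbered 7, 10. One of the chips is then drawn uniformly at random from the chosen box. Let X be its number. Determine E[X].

77/10

E[X | box 1] = (3+10)/2 = 13/2.
E[X | box 2] = (11+7+8+8)/4 = 17/2.
E[X | box 3] = (7+10)/2 = 17/2.
E[X] = (2/5)·(13/2) + (3/10)·(17/2) + (3/10)·(17/2) = 77/10.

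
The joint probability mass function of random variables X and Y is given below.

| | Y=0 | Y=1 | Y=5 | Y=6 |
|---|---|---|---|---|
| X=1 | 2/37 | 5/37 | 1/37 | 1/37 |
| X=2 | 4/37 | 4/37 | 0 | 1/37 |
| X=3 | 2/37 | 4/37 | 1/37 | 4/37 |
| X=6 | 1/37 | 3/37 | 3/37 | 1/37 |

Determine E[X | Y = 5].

P(Y = 5) = 5/37.
Σ X·P over the event = 1·(1/37) + 3·(1/37) + 6·(3/37) = 22/37.
E[X | Y = 5] = (22/37) / (5/37) = 22/5.

22/5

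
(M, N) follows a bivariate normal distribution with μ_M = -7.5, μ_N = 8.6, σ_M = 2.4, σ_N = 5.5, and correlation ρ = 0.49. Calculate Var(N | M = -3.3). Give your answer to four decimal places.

22.9870

For a bivariate normal, Var(N | M=x) = σ_N²(1 − ρ²).
Var(N | M=-3.3) = (5.5)²·(1 − (0.49)²) = 30.25·0.7599 = 22.9870.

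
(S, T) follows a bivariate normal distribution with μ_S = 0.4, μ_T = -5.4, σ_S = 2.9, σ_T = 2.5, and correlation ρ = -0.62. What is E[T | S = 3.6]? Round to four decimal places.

-7.1103

The regression of T on S has slope ρ·σ_T/σ_S and passes through (μ_S, μ_T).
E[T | S=3.6] = -5.4 + (-0.62)·(2.5/2.9)·(3.6 − (0.4)) = -5.4 + (-0.53448)·(3.2) = -7.1103.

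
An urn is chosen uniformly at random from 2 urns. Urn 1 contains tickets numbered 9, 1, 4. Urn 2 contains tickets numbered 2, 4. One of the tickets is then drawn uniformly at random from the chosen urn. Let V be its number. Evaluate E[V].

E[V | urn 1] = (9+1+4)/3 = 14/3.
E[V | urn 2] = (2+4)/2 = 3.
By the law of total expectation,
E[V] = (1/2)·(14/3) + (1/2)·(3) = 23/6.

23/6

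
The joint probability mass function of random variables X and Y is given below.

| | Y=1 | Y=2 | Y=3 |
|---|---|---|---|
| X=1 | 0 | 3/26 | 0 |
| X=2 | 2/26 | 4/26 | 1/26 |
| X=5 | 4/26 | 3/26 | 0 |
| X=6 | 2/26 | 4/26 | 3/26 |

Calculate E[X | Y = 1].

P(Y = 1) = 4/13.
Σ X·P over the event = 2·(2/26) + 5·(4/26) + 6·(2/26) = 18/13.
E[X | Y = 1] = (18/13) / (4/13) = 9/2.

9/2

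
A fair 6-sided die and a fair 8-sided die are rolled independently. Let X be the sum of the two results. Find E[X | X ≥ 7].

314/33

P(X ≥ 7) = 11/16.
Σ over the event: 7·1/8 + 8·1/8 + 9·1/8 + 10·5/48 + 11·1/12 + 12·1/16 + 13·1/24 + 14·1/48 = 157/24.
E[X | X ≥ 7] = (157/24) / (11/16) = 314/33.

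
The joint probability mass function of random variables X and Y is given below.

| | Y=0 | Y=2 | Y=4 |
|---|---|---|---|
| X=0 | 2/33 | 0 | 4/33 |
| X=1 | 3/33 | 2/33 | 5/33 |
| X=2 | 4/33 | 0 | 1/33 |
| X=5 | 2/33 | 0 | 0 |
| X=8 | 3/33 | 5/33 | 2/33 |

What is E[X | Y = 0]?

P(Y = 0) = 14/33.
Σ X·P over the event = 0·(2/33) + 1·(3/33) + 2·(4/33) + 5·(2/33) + 8·(3/33) = 15/11.
E[X | Y = 0] = (15/11) / (14/33) = 45/14.

45/14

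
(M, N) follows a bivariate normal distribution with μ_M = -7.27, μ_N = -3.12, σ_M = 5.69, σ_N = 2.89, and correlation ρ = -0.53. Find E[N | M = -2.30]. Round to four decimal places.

The regression of N on M has slope ρ·σ_N/σ_M and passes through (μ_M, μ_N).
E[N | M=-2.30] = -3.12 + (-0.53)·(2.89/5.69)·(-2.30 − (-7.27)) = -3.12 + (-0.26919)·(4.97) = -4.4579.

-4.4579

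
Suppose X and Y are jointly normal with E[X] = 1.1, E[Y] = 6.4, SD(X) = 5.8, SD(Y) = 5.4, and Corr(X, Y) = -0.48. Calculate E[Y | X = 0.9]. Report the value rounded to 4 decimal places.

E[Y | X=x] = μ_Y + ρ(σ_Y/σ_X)(x − μ_X) for jointly normal variables.
E[Y | X=0.9] = 6.4 + (-0.48)·(5.4/5.8)·(0.9 − (1.1)) = 6.4 + (-0.4469)·(-0.2) = 6.4894.

6.4894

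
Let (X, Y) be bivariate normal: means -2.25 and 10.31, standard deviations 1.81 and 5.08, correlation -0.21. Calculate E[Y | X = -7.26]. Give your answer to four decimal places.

13.2629

E[Y | X=x] = μ_Y + ρ(σ_Y/σ_X)(x − μ_X) for jointly normal variables.
E[Y | X=-7.26] = 10.31 + (-0.21)·(5.08/1.81)·(-7.26 − (-2.25)) = 10.31 + (-0.589392)·(-5.01) = 13.2629.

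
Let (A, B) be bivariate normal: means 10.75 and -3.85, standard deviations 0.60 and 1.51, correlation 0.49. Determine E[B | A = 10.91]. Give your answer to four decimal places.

E[B | A=x] = μ_B + ρ(σ_B/σ_A)(x − μ_A) for jointly normal variables.
E[B | A=10.91] = -3.85 + (0.49)·(1.51/0.60)·(10.91 − (10.75)) = -3.85 + (1.2332)·(0.16) = -3.6527.

-3.6527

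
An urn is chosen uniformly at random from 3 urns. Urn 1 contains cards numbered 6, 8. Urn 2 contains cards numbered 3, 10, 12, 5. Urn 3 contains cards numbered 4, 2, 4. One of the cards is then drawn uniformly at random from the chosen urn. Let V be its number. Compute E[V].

107/18

E[V | urn 1] = (6+8)/2 = 7.
E[V | urn 2] = (3+10+12+5)/4 = 15/2.
E[V | urn 3] = (4+2+4)/3 = 10/3.
By the law of total expectation,
E[V] = (1/3)·(7) + (1/3)·(15/2) + (1/3)·(10/3) = 107/18.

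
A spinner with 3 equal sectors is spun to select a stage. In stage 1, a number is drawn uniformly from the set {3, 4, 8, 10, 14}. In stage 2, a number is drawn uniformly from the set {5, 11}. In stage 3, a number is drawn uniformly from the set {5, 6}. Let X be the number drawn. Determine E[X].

E[X | stage 1] = (3+4+8+10+14)/5 = 39/5.
E[X | stage 2] = (5+11)/2 = 8.
E[X | stage 3] = (5+6)/2 = 11/2.
E[X] = (1/3)·(39/5) + (1/3)·(8) + (1/3)·(11/2) = 71/10.

71/10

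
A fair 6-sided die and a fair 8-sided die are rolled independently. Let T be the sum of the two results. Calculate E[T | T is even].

P(T is even) = 1/2.
Σ over the event: 2·1/48 + 4·1/16 + 6·5/48 + 8·1/8 + 10·5/48 + 12·1/16 + 14·1/48 = 4.
E[T | T is even] = (4) / (1/2) = 8.

8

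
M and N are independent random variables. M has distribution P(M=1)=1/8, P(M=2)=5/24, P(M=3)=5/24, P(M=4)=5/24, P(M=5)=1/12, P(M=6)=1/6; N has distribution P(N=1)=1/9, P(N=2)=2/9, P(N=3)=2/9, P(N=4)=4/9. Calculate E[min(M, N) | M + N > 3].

P(M + N > 3) = 101/108.
Summing min(M,N)·P(x,y) over outcomes with M + N > 3 gives 85/36.
E[min(M, N) | M + N > 3] = (85/36) / (101/108) = 255/101.

255/101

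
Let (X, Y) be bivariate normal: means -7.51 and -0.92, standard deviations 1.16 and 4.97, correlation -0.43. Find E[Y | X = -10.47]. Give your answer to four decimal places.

The regression of Y on X has slope ρ·σ_Y/σ_X and passes through (μ_X, μ_Y).
E[Y | X=-10.47] = -0.92 + (-0.43)·(4.97/1.16)·(-10.47 − (-7.51)) = -0.92 + (-1.84233)·(-2.96) = 4.5333.

4.5333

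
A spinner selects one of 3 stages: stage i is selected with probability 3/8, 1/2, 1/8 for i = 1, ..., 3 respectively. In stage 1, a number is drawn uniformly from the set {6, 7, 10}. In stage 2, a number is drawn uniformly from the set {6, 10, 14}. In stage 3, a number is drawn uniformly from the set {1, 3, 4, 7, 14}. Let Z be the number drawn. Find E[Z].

E[Z | stage 1] = (6+7+10)/3 = 23/3.
E[Z | stage 2] = (6+10+14)/3 = 10.
E[Z | stage 3] = (1+3+4+7+14)/5 = 29/5.
By the law of total expectation,
E[Z] = (3/8)·(23/3) + (1/2)·(10) + (1/8)·(29/5) = 43/5.

43/5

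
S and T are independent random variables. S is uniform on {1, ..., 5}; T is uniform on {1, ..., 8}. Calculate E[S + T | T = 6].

Outcomes with T = 6: (1,6), (2,6), (3,6), (4,6), (5,6), each with probability 1/40.
E[S + T | T = 6] = (7 + 8 + 9 + 10 + 11) / 5 = 9.

9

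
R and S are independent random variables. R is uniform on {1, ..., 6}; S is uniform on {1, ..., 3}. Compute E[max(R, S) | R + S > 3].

62/15

P(R + S > 3) = 5/6.
Summing max(R,S)·P(x,y) over outcomes with R + S > 3 gives 31/9.
E[max(R, S) | R + S > 3] = (31/9) / (5/6) = 62/15.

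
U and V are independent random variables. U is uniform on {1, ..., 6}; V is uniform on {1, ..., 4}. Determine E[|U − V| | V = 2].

11/6

Outcomes with V = 2: (1,2), (2,2), (3,2), (4,2), (5,2), (6,2), each with probability 1/24.
E[|U − V| | V = 2] = (1 + 0 + 1 + 2 + 3 + 4) / 6 = 11/6.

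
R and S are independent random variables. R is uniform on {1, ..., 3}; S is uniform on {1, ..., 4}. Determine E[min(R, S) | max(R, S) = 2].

4/3

Outcomes with max(R, S) = 2: (1,2), (2,1), (2,2), each with probability 1/12.
E[min(R, S) | max(R, S) = 2] = (1 + 1 + 2) / 3 = 4/3.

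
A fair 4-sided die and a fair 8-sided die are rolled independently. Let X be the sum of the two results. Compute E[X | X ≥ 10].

32/3

P(X ≥ 10) = 3/16.
Σ over the event: 10·3/32 + 11·1/16 + 12·1/32 = 2.
E[X | X ≥ 10] = (2) / (3/16) = 32/3.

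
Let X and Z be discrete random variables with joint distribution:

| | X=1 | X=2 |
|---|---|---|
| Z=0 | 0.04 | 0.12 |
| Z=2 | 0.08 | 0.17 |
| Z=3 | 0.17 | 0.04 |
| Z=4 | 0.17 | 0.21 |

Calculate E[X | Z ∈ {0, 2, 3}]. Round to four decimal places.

1.5323

P(Z ∈ {0, 2, 3}) = 0.62.
Σ X·P over the event = 1·(0.04) + 1·(0.08) + 1·(0.17) + 2·(0.12) + 2·(0.17) + 2·(0.04) = 0.95.
E[X | Z ∈ {0, 2, 3}] = (0.95) / (0.62) = 1.5323.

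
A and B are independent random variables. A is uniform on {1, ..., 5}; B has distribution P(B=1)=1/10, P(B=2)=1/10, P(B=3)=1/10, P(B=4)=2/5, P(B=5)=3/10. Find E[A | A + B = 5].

13/7

P(A + B = 5) = 7/50.
Summing A·P(x,y) over outcomes with A + B = 5 gives 13/50.
E[A | A + B = 5] = (13/50) / (7/50) = 13/7.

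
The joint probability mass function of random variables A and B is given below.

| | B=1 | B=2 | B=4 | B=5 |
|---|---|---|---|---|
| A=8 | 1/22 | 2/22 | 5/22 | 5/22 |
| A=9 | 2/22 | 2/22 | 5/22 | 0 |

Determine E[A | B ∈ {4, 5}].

P(B ∈ {4, 5}) = 15/22.
Σ A·P over the event = 8·(5/22) + 8·(5/22) + 9·(5/22) = 125/22.
E[A | B ∈ {4, 5}] = (125/22) / (15/22) = 25/3.

25/3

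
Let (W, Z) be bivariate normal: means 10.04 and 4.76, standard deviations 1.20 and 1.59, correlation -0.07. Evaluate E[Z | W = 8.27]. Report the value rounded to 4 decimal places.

E[Z | W=x] = μ_Z + ρ(σ_Z/σ_W)(x − μ_W) for jointly normal variables.
E[Z | W=8.27] = 4.76 + (-0.07)·(1.59/1.20)·(8.27 − (10.04)) = 4.76 + (-0.09275)·(-1.77) = 4.9242.

4.9242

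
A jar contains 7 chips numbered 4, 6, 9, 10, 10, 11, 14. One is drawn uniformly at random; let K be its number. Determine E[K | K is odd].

P(K is odd) = 2/7.
Σ over the event: 9·1/7 + 11·1/7 = 20/7.
E[K | K is odd] = (20/7) / (2/7) = 10.

10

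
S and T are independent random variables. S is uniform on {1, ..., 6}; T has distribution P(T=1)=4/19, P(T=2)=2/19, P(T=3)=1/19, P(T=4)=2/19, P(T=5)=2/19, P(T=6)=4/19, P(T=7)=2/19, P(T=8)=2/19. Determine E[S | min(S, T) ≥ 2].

4

P(min(S, T) ≥ 2) = 25/38.
Summing S·P(x,y) over outcomes with min(S, T) ≥ 2 gives 50/19.
E[S | min(S, T) ≥ 2] = (50/19) / (25/38) = 4.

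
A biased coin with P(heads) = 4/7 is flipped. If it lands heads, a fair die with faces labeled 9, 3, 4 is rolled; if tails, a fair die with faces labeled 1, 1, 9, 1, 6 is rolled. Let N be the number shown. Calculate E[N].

E[N | heads] = (9+3+4)/3 = 16/3.
E[N | tails] = (1+1+9+1+6)/5 = 18/5.
By the law of total expectation,
E[N] = (4/7)·(16/3) + (3/7)·(18/5) = 482/105.

482/105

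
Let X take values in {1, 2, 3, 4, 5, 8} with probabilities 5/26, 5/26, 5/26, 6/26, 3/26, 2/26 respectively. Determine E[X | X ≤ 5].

23/8

P(X ≤ 5) = 12/13.
Σ over the event: 1·5/26 + 2·5/26 + 3·5/26 + 4·3/13 + 5·3/26 = 69/26.
E[X | X ≤ 5] = (69/26) / (12/13) = 23/8.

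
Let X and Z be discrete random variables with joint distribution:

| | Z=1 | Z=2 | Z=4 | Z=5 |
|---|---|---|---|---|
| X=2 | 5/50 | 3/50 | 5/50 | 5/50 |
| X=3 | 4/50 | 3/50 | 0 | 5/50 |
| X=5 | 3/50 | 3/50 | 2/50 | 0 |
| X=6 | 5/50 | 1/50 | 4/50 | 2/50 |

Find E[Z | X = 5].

P(X = 5) = 4/25.
Σ Z·P over the event = 1·(3/50) + 2·(3/50) + 4·(2/50) = 17/50.
E[Z | X = 5] = (17/50) / (4/25) = 17/8.

17/8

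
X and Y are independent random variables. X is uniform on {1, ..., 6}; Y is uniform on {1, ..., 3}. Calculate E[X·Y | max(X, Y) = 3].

27/5

Outcomes with max(X, Y) = 3: (1,3), (2,3), (3,1), (3,2), (3,3), each with probability 1/18.
E[X·Y | max(X, Y) = 3] = (3 + 6 + 3 + 6 + 9) / 5 = 27/5.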